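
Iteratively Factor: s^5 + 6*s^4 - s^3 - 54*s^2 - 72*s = (s + 3)*(s^4 + 3*s^3 - 10*s^2 - 24*s) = s*(s + 3)*(s^3 + 3*s^2 - 10*s - 24) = s*(s + 3)*(s + 4)*(s^2 - s - 6) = s*(s - 3)*(s + 3)*(s + 4)*(s + 2)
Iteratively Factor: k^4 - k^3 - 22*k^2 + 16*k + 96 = (k + 4)*(k^3 - 5*k^2 - 2*k + 24) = (k + 2)*(k + 4)*(k^2 - 7*k + 12) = (k - 4)*(k + 2)*(k + 4)*(k - 3)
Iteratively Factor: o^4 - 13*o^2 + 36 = (o - 2)*(o^3 + 2*o^2 - 9*o - 18) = (o - 2)*(o + 3)*(o^2 - o - 6) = (o - 3)*(o - 2)*(o + 3)*(o + 2)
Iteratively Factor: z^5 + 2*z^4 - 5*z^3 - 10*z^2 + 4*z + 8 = (z - 2)*(z^4 + 4*z^3 + 3*z^2 - 4*z - 4) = (z - 2)*(z - 1)*(z^3 + 5*z^2 + 8*z + 4) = (z - 2)*(z - 1)*(z + 2)*(z^2 + 3*z + 2) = (z - 2)*(z - 1)*(z + 2)^2*(z + 1)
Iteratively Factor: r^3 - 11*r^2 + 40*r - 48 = (r - 4)*(r^2 - 7*r + 12) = (r - 4)*(r - 3)*(r - 4)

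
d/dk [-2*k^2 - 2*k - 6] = -4*k - 2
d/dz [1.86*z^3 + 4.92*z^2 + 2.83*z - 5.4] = 5.58*z^2 + 9.84*z + 2.83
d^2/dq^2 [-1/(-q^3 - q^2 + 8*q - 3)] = 2*(-(3*q + 1)*(q^3 + q^2 - 8*q + 3) + (3*q^2 + 2*q - 8)^2)/(q^3 + q^2 - 8*q + 3)^3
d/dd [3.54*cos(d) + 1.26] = -3.54*sin(d)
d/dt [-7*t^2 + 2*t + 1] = 2 - 14*t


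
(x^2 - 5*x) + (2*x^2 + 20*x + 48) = 3*x^2 + 15*x + 48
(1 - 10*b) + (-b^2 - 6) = -b^2 - 10*b - 5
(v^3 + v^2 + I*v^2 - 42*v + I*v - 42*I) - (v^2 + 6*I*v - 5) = v^3 + I*v^2 - 42*v - 5*I*v + 5 - 42*I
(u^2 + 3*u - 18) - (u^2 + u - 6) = 2*u - 12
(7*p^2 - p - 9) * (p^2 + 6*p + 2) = 7*p^4 + 41*p^3 - p^2 - 56*p - 18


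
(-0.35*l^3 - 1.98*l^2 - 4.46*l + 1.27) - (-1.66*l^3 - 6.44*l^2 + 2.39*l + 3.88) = 1.31*l^3 + 4.46*l^2 - 6.85*l - 2.61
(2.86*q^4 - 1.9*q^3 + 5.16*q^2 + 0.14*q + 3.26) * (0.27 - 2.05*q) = -5.863*q^5 + 4.6672*q^4 - 11.091*q^3 + 1.1062*q^2 - 6.6452*q + 0.8802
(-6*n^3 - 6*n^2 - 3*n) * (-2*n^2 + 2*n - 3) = 12*n^5 + 12*n^3 + 12*n^2 + 9*n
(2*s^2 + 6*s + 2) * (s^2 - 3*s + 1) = 2*s^4 - 14*s^2 + 2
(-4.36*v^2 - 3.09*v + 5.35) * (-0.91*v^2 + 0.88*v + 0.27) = 3.9676*v^4 - 1.0249*v^3 - 8.7649*v^2 + 3.8737*v + 1.4445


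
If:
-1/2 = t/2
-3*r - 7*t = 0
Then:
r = 7/3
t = -1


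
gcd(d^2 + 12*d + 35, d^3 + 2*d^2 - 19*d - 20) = d + 5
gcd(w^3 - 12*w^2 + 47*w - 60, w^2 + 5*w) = 1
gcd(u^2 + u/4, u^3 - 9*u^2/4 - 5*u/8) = u^2 + u/4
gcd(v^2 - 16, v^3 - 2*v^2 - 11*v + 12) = v - 4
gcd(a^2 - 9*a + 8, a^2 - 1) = a - 1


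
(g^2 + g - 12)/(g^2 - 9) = (g + 4)/(g + 3)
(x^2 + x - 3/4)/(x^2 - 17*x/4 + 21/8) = 2*(4*x^2 + 4*x - 3)/(8*x^2 - 34*x + 21)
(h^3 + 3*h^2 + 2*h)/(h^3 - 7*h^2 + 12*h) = (h^2 + 3*h + 2)/(h^2 - 7*h + 12)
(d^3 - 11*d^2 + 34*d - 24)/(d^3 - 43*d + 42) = (d - 4)/(d + 7)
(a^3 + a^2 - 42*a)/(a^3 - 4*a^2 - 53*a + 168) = a*(a - 6)/(a^2 - 11*a + 24)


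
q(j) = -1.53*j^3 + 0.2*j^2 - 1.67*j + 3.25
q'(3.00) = -41.78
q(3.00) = -41.27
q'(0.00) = -1.67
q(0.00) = 3.25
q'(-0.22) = -1.98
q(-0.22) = 3.64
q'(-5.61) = -148.37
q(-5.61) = 289.05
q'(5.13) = -120.41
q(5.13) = -206.61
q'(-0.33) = -2.30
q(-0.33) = 3.88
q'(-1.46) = -12.04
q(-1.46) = 10.88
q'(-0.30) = -2.20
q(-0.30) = 3.81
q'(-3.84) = -70.89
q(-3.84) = 99.25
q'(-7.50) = -262.86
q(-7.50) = 672.49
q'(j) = -4.59*j^2 + 0.4*j - 1.67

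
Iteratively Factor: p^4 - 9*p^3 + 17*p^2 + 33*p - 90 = (p - 3)*(p^3 - 6*p^2 - p + 30) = (p - 5)*(p - 3)*(p^2 - p - 6) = (p - 5)*(p - 3)^2*(p + 2)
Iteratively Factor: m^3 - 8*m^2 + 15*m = (m - 5)*(m^2 - 3*m) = m*(m - 5)*(m - 3)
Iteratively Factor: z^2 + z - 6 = (z - 2)*(z + 3)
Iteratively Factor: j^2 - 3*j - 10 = (j - 5)*(j + 2)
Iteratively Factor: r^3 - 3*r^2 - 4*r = (r - 4)*(r^2 + r) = (r - 4)*(r + 1)*(r)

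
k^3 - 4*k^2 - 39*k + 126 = (k - 7)*(k - 3)*(k + 6)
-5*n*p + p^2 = p*(-5*n + p)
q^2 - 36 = (q - 6)*(q + 6)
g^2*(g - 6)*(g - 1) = g^4 - 7*g^3 + 6*g^2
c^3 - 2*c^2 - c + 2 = (c - 2)*(c - 1)*(c + 1)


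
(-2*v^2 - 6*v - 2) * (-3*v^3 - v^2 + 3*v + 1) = 6*v^5 + 20*v^4 + 6*v^3 - 18*v^2 - 12*v - 2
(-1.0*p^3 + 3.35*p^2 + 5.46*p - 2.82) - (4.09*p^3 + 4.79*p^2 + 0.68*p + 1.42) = -5.09*p^3 - 1.44*p^2 + 4.78*p - 4.24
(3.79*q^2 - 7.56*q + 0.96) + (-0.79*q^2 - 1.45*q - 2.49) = 3.0*q^2 - 9.01*q - 1.53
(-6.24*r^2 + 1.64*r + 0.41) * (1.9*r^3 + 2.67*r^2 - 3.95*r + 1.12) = -11.856*r^5 - 13.5448*r^4 + 29.8058*r^3 - 12.3721*r^2 + 0.2173*r + 0.4592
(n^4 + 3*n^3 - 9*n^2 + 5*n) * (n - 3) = n^5 - 18*n^3 + 32*n^2 - 15*n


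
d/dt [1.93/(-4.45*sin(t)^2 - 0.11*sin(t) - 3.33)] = (17.177*sin(t) + 0.2123)*cos(t)/(4.45*sin(t)^2 + 0.11*sin(t) + 3.33)^2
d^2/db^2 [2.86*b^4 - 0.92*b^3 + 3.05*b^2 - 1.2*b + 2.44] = 34.32*b^2 - 5.52*b + 6.1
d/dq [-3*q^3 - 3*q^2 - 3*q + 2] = -9*q^2 - 6*q - 3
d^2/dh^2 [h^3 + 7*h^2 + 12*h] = 6*h + 14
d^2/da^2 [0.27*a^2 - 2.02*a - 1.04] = 0.540000000000000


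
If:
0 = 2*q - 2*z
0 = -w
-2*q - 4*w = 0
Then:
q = 0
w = 0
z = 0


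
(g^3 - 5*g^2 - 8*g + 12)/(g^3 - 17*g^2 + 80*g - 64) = (g^2 - 4*g - 12)/(g^2 - 16*g + 64)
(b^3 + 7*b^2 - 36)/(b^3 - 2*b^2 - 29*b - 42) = (b^2 + 4*b - 12)/(b^2 - 5*b - 14)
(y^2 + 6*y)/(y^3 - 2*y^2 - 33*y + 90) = y/(y^2 - 8*y + 15)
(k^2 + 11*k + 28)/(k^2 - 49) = (k + 4)/(k - 7)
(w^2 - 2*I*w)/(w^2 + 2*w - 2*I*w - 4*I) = w/(w + 2)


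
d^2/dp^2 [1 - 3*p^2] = -6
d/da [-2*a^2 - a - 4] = -4*a - 1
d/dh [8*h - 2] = 8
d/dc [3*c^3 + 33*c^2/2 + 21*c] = 9*c^2 + 33*c + 21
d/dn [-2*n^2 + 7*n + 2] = 7 - 4*n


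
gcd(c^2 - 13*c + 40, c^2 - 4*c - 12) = 1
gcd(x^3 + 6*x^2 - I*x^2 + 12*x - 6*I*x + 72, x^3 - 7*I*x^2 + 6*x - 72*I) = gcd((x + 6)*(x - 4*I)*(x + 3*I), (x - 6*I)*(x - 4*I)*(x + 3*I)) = x^2 - I*x + 12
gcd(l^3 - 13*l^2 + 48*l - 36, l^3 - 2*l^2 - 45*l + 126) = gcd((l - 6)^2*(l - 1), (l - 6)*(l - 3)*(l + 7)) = l - 6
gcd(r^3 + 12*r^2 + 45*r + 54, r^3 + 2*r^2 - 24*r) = r + 6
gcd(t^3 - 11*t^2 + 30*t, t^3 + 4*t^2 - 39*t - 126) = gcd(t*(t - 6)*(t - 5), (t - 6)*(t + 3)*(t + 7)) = t - 6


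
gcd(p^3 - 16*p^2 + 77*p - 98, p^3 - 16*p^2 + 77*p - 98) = p^3 - 16*p^2 + 77*p - 98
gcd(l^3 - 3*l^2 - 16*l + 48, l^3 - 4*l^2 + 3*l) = l - 3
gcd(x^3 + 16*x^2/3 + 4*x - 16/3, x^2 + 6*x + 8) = x^2 + 6*x + 8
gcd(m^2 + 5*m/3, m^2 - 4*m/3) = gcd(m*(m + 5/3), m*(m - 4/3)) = m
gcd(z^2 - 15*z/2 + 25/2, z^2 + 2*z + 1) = 1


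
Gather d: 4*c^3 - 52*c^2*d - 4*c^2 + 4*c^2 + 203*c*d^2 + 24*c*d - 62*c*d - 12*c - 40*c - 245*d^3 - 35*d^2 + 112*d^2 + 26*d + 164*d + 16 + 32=4*c^3 - 52*c - 245*d^3 + d^2*(203*c + 77) + d*(-52*c^2 - 38*c + 190) + 48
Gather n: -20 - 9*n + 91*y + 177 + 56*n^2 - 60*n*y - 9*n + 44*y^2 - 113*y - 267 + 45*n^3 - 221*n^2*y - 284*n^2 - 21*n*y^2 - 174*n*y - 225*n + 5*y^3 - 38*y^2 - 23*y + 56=45*n^3 + n^2*(-221*y - 228) + n*(-21*y^2 - 234*y - 243) + 5*y^3 + 6*y^2 - 45*y - 54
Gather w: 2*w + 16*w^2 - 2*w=16*w^2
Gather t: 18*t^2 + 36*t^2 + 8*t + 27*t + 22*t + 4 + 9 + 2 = 54*t^2 + 57*t + 15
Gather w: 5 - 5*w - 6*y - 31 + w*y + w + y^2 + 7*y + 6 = w*(y - 4) + y^2 + y - 20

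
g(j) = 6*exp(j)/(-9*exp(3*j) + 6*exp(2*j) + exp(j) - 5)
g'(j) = 6*(27*exp(3*j) - 12*exp(2*j) - exp(j))*exp(j)/(-9*exp(3*j) + 6*exp(2*j) + exp(j) - 5)^2 + 6*exp(j)/(-9*exp(3*j) + 6*exp(2*j) + exp(j) - 5)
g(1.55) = -0.03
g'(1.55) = 0.08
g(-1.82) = -0.21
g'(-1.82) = -0.22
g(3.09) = -0.00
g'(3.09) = 0.00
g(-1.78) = -0.22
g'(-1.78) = -0.23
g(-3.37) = -0.04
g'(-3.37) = -0.04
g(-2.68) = -0.08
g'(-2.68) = -0.09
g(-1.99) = -0.17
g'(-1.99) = -0.18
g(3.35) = -0.00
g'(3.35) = 0.00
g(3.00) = 0.00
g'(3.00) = 0.00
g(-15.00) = 0.00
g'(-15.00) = 0.00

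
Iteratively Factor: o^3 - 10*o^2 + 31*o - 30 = (o - 2)*(o^2 - 8*o + 15) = (o - 3)*(o - 2)*(o - 5)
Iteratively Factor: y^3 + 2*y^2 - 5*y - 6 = (y + 1)*(y^2 + y - 6) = (y + 1)*(y + 3)*(y - 2)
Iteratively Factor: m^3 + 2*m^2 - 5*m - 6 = (m + 3)*(m^2 - m - 2) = (m - 2)*(m + 3)*(m + 1)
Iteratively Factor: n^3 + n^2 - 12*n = (n + 4)*(n^2 - 3*n) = (n - 3)*(n + 4)*(n)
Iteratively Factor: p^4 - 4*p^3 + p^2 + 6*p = (p - 2)*(p^3 - 2*p^2 - 3*p) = p*(p - 2)*(p^2 - 2*p - 3) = p*(p - 3)*(p - 2)*(p + 1)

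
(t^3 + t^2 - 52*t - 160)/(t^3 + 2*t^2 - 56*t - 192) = (t + 5)/(t + 6)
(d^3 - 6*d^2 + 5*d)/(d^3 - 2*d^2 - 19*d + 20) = d/(d + 4)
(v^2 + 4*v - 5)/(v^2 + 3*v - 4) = (v + 5)/(v + 4)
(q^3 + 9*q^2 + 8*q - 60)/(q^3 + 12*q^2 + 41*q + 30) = (q - 2)/(q + 1)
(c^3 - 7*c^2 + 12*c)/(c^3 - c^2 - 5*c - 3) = c*(c - 4)/(c^2 + 2*c + 1)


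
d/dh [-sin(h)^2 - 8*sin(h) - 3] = -2*(sin(h) + 4)*cos(h)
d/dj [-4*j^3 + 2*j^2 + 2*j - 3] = -12*j^2 + 4*j + 2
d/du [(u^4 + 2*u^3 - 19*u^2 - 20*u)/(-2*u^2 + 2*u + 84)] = (-2*u^5 + u^4 + 172*u^3 + 213*u^2 - 1596*u - 840)/(2*(u^4 - 2*u^3 - 83*u^2 + 84*u + 1764))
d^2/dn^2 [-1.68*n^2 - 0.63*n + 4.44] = -3.36000000000000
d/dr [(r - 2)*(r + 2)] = 2*r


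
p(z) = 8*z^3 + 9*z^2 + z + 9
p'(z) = 24*z^2 + 18*z + 1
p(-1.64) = -3.72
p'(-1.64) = 36.03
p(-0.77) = 9.91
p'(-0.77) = 1.37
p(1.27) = 41.17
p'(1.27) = 62.57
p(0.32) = 10.50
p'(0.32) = 9.22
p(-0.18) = 9.06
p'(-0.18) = -1.46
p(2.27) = 151.22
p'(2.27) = 165.53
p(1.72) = 78.05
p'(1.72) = 102.96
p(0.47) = 12.29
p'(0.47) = 14.76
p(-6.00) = -1401.00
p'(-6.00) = 757.00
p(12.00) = 15141.00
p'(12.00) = 3673.00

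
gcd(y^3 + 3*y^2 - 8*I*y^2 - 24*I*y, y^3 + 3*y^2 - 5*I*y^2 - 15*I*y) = y^2 + 3*y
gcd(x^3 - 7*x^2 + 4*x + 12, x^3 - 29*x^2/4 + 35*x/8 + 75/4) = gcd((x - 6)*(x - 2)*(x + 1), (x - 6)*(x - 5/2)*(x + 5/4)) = x - 6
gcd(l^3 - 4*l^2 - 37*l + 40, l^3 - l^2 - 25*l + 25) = l^2 + 4*l - 5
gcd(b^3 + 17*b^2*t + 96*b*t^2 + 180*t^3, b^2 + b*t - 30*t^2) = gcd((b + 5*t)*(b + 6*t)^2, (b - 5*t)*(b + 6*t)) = b + 6*t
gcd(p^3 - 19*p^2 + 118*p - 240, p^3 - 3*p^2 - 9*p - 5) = p - 5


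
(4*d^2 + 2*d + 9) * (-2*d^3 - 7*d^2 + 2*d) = -8*d^5 - 32*d^4 - 24*d^3 - 59*d^2 + 18*d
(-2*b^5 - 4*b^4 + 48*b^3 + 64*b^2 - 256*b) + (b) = -2*b^5 - 4*b^4 + 48*b^3 + 64*b^2 - 255*b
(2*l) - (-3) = 2*l + 3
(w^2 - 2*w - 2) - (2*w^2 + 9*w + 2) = -w^2 - 11*w - 4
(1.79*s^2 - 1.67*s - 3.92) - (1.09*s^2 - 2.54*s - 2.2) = 0.7*s^2 + 0.87*s - 1.72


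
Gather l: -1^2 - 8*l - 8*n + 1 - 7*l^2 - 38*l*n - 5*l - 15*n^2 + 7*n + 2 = -7*l^2 + l*(-38*n - 13) - 15*n^2 - n + 2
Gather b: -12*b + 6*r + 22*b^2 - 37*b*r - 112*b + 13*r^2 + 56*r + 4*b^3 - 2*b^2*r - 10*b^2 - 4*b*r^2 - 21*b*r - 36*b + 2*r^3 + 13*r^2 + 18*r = 4*b^3 + b^2*(12 - 2*r) + b*(-4*r^2 - 58*r - 160) + 2*r^3 + 26*r^2 + 80*r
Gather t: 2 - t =2 - t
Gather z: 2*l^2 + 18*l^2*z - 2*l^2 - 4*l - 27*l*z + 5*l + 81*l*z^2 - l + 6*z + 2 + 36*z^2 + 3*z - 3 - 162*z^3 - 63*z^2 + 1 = -162*z^3 + z^2*(81*l - 27) + z*(18*l^2 - 27*l + 9)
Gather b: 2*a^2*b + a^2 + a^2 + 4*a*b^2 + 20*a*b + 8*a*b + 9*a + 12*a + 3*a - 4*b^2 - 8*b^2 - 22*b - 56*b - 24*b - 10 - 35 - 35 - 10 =2*a^2 + 24*a + b^2*(4*a - 12) + b*(2*a^2 + 28*a - 102) - 90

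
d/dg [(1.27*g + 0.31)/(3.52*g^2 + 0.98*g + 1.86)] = (-4.4704*g^2 - 2.1824*g + 2.0584)/(12.3904*g^4 + 6.8992*g^3 + 14.0548*g^2 + 3.6456*g + 3.4596)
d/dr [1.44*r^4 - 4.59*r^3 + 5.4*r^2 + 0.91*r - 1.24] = 5.76*r^3 - 13.77*r^2 + 10.8*r + 0.91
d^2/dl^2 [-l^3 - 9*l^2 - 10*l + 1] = -6*l - 18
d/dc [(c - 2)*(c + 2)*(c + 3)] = 3*c^2 + 6*c - 4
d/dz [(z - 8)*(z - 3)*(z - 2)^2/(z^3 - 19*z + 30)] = (z^2 + 10*z - 66)/(z^2 + 10*z + 25)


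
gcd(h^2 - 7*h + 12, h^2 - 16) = h - 4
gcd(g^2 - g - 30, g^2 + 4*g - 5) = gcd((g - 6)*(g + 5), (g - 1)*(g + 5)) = g + 5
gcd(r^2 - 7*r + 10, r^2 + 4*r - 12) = r - 2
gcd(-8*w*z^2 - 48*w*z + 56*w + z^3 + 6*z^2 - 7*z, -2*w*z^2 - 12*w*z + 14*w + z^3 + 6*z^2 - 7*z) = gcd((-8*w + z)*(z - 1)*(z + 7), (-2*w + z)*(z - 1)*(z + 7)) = z^2 + 6*z - 7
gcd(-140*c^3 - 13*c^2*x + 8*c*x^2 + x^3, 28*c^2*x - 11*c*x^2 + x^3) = -4*c + x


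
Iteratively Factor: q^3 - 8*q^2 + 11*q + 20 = (q + 1)*(q^2 - 9*q + 20) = (q - 4)*(q + 1)*(q - 5)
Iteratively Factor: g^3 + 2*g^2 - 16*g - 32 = (g + 2)*(g^2 - 16) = (g + 2)*(g + 4)*(g - 4)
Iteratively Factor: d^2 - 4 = (d - 2)*(d + 2)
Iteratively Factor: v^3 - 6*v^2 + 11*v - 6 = (v - 2)*(v^2 - 4*v + 3) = (v - 3)*(v - 2)*(v - 1)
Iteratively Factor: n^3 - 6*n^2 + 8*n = (n - 4)*(n^2 - 2*n) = (n - 4)*(n - 2)*(n)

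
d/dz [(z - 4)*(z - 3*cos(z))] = z + (z - 4)*(3*sin(z) + 1) - 3*cos(z)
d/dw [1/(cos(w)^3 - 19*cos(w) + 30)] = (3*cos(w)^2 - 19)*sin(w)/(cos(w)^3 - 19*cos(w) + 30)^2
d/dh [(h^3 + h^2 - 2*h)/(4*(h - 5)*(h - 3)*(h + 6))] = (-3*h^4 - 62*h^3 + 233*h^2 + 180*h - 180)/(4*(h^6 - 4*h^5 - 62*h^4 + 312*h^3 + 729*h^2 - 5940*h + 8100))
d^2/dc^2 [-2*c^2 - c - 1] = -4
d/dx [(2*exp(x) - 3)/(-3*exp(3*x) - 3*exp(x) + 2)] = (3*(2*exp(x) - 3)*(3*exp(2*x) + 1) - 6*exp(3*x) - 6*exp(x) + 4)*exp(x)/(3*exp(3*x) + 3*exp(x) - 2)^2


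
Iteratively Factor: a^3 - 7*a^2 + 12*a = (a - 3)*(a^2 - 4*a) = (a - 4)*(a - 3)*(a)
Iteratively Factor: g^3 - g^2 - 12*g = (g)*(g^2 - g - 12) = g*(g - 4)*(g + 3)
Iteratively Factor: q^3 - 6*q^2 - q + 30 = (q - 3)*(q^2 - 3*q - 10) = (q - 3)*(q + 2)*(q - 5)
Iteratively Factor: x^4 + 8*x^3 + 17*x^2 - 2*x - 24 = (x - 1)*(x^3 + 9*x^2 + 26*x + 24) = (x - 1)*(x + 4)*(x^2 + 5*x + 6) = (x - 1)*(x + 2)*(x + 4)*(x + 3)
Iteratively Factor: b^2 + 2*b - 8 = (b + 4)*(b - 2)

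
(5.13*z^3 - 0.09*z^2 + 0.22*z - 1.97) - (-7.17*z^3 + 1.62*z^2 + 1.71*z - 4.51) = 12.3*z^3 - 1.71*z^2 - 1.49*z + 2.54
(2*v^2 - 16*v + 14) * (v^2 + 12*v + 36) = 2*v^4 + 8*v^3 - 106*v^2 - 408*v + 504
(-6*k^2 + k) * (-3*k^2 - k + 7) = 18*k^4 + 3*k^3 - 43*k^2 + 7*k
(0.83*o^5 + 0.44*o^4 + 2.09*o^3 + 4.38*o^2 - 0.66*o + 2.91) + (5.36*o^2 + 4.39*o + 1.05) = 0.83*o^5 + 0.44*o^4 + 2.09*o^3 + 9.74*o^2 + 3.73*o + 3.96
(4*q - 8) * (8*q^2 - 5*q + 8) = 32*q^3 - 84*q^2 + 72*q - 64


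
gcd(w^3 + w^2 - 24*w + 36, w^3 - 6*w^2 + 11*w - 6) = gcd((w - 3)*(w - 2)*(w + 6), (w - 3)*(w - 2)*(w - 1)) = w^2 - 5*w + 6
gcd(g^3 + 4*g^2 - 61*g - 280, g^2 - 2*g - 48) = g - 8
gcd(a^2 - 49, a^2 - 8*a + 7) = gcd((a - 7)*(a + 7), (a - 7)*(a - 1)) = a - 7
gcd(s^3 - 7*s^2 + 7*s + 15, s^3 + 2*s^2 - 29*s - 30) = s^2 - 4*s - 5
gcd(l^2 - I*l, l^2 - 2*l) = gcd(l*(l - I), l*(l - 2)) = l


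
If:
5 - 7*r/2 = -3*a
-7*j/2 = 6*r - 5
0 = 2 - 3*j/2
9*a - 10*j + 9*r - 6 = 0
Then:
No Solution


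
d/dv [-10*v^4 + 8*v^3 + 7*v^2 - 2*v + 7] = -40*v^3 + 24*v^2 + 14*v - 2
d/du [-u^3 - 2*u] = -3*u^2 - 2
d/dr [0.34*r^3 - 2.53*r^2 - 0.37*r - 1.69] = 1.02*r^2 - 5.06*r - 0.37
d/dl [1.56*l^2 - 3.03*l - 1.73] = 3.12*l - 3.03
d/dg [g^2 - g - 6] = 2*g - 1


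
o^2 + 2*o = o*(o + 2)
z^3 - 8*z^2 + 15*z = z*(z - 5)*(z - 3)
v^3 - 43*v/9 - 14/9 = (v - 7/3)*(v + 1/3)*(v + 2)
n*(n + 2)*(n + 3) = n^3 + 5*n^2 + 6*n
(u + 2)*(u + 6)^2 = u^3 + 14*u^2 + 60*u + 72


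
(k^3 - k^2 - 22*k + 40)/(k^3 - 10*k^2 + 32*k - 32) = (k + 5)/(k - 4)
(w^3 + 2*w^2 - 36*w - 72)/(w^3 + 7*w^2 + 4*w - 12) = (w - 6)/(w - 1)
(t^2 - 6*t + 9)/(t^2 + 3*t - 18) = (t - 3)/(t + 6)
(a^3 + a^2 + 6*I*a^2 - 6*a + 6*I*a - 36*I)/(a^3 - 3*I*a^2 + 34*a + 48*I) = (a^3 + a^2*(1 + 6*I) + 6*a*(-1 + I) - 36*I)/(a^3 - 3*I*a^2 + 34*a + 48*I)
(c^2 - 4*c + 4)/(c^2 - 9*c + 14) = (c - 2)/(c - 7)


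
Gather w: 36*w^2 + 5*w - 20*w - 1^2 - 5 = 36*w^2 - 15*w - 6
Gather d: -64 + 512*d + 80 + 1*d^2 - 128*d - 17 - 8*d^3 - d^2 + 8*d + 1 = -8*d^3 + 392*d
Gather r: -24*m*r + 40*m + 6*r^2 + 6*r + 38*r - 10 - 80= 40*m + 6*r^2 + r*(44 - 24*m) - 90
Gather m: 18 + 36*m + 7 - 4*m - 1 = 32*m + 24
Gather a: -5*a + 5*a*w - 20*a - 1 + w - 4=a*(5*w - 25) + w - 5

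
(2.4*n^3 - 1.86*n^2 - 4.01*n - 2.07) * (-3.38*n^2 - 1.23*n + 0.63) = -8.112*n^5 + 3.3348*n^4 + 17.3536*n^3 + 10.7571*n^2 + 0.0197999999999996*n - 1.3041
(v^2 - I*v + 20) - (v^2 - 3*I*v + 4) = 2*I*v + 16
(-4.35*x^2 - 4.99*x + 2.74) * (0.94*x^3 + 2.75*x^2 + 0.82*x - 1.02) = -4.089*x^5 - 16.6531*x^4 - 14.7139*x^3 + 7.8802*x^2 + 7.3366*x - 2.7948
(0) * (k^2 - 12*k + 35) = 0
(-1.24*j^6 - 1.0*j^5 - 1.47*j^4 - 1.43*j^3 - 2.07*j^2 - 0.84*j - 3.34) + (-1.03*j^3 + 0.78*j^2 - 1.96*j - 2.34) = -1.24*j^6 - 1.0*j^5 - 1.47*j^4 - 2.46*j^3 - 1.29*j^2 - 2.8*j - 5.68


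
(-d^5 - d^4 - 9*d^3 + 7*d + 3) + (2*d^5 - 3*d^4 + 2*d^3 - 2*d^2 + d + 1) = d^5 - 4*d^4 - 7*d^3 - 2*d^2 + 8*d + 4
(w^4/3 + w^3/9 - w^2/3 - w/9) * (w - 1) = w^5/3 - 2*w^4/9 - 4*w^3/9 + 2*w^2/9 + w/9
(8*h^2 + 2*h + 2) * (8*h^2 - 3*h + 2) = 64*h^4 - 8*h^3 + 26*h^2 - 2*h + 4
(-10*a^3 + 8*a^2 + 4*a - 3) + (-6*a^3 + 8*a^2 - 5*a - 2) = -16*a^3 + 16*a^2 - a - 5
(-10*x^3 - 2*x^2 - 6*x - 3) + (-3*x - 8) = -10*x^3 - 2*x^2 - 9*x - 11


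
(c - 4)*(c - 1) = c^2 - 5*c + 4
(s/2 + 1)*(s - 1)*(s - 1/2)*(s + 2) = s^4/2 + 5*s^3/4 - 3*s^2/4 - 2*s + 1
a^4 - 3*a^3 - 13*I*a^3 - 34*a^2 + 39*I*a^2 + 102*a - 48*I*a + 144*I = (a - 3)*(a - 8*I)*(a - 6*I)*(a + I)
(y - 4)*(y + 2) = y^2 - 2*y - 8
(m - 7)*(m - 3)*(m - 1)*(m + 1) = m^4 - 10*m^3 + 20*m^2 + 10*m - 21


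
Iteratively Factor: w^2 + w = (w)*(w + 1)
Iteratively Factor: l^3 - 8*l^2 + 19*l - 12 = (l - 4)*(l^2 - 4*l + 3) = (l - 4)*(l - 1)*(l - 3)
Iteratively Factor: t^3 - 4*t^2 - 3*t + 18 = (t - 3)*(t^2 - t - 6) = (t - 3)^2*(t + 2)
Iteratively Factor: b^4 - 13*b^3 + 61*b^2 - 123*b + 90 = (b - 2)*(b^3 - 11*b^2 + 39*b - 45) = (b - 3)*(b - 2)*(b^2 - 8*b + 15) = (b - 3)^2*(b - 2)*(b - 5)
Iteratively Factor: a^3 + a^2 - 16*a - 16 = (a + 4)*(a^2 - 3*a - 4) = (a - 4)*(a + 4)*(a + 1)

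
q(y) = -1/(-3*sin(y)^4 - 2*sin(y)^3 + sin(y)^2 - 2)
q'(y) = -(12*sin(y)^3*cos(y) + 6*sin(y)^2*cos(y) - 2*sin(y)*cos(y))/(-3*sin(y)^4 - 2*sin(y)^3 + sin(y)^2 - 2)^2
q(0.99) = 0.25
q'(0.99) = -0.34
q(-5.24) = 0.24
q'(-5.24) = -0.30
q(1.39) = 0.17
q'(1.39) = -0.08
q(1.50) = 0.17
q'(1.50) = -0.03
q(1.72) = 0.17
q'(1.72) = 0.07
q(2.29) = 0.31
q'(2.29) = 0.44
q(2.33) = 0.33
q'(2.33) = 0.46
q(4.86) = 0.51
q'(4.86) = 0.14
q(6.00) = 0.53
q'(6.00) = -0.20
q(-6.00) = 0.50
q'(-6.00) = -0.04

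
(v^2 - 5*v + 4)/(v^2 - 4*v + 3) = (v - 4)/(v - 3)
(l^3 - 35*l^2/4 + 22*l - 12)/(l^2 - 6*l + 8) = (l^2 - 19*l/4 + 3)/(l - 2)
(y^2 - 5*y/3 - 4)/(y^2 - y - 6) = (y + 4/3)/(y + 2)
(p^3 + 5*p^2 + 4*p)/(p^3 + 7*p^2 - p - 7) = p*(p + 4)/(p^2 + 6*p - 7)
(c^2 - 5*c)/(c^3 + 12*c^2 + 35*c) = (c - 5)/(c^2 + 12*c + 35)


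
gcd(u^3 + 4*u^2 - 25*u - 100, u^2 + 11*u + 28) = u + 4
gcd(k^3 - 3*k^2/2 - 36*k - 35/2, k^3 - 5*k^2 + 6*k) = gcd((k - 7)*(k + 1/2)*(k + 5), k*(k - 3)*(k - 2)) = 1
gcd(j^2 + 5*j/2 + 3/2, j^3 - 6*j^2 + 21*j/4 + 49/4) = j + 1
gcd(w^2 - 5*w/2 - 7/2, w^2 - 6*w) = 1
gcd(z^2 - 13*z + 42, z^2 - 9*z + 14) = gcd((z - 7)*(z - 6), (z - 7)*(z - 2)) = z - 7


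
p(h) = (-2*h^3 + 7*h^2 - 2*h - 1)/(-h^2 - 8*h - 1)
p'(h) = (2*h + 8)*(-2*h^3 + 7*h^2 - 2*h - 1)/(-h^2 - 8*h - 1)^2 + (-6*h^2 + 14*h - 2)/(-h^2 - 8*h - 1)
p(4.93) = 1.24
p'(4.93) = 0.87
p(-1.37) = 2.48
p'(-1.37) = -2.40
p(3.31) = 0.09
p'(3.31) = 0.52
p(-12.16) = -90.23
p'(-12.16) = -8.01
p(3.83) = 0.40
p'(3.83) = 0.65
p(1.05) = -0.22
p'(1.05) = -0.37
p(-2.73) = 7.27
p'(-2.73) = -4.97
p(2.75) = -0.16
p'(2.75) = 0.36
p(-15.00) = -78.81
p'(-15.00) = -1.62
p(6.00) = 2.27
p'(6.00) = 1.04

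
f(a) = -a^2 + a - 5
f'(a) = 1 - 2*a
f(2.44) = -8.51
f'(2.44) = -3.88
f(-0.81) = -6.47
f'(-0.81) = 2.62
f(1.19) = -5.23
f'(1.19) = -1.38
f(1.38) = -5.52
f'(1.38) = -1.76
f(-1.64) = -9.33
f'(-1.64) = 4.28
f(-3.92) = -24.29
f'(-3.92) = 8.84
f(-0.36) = -5.49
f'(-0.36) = 1.72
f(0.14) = -4.88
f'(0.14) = 0.72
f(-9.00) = -95.00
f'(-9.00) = 19.00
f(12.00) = -137.00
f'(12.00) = -23.00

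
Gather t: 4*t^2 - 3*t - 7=4*t^2 - 3*t - 7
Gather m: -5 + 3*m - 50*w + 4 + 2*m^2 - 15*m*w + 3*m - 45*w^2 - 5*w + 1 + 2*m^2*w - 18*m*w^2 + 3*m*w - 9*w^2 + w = m^2*(2*w + 2) + m*(-18*w^2 - 12*w + 6) - 54*w^2 - 54*w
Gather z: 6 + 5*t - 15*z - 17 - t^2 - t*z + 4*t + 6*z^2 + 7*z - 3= -t^2 + 9*t + 6*z^2 + z*(-t - 8) - 14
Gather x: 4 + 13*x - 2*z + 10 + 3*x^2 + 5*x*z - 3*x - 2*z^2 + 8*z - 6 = 3*x^2 + x*(5*z + 10) - 2*z^2 + 6*z + 8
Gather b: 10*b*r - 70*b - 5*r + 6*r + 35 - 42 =b*(10*r - 70) + r - 7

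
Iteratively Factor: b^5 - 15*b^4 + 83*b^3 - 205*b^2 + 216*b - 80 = (b - 4)*(b^4 - 11*b^3 + 39*b^2 - 49*b + 20) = (b - 4)*(b - 1)*(b^3 - 10*b^2 + 29*b - 20) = (b - 4)^2*(b - 1)*(b^2 - 6*b + 5) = (b - 5)*(b - 4)^2*(b - 1)*(b - 1)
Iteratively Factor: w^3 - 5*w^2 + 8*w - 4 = (w - 1)*(w^2 - 4*w + 4) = (w - 2)*(w - 1)*(w - 2)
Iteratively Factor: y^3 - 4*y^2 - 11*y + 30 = (y - 2)*(y^2 - 2*y - 15) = (y - 2)*(y + 3)*(y - 5)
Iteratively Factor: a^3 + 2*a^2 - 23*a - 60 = (a + 3)*(a^2 - a - 20) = (a - 5)*(a + 3)*(a + 4)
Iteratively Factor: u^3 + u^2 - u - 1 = (u + 1)*(u^2 - 1) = (u + 1)^2*(u - 1)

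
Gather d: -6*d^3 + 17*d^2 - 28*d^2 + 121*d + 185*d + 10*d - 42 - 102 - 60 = -6*d^3 - 11*d^2 + 316*d - 204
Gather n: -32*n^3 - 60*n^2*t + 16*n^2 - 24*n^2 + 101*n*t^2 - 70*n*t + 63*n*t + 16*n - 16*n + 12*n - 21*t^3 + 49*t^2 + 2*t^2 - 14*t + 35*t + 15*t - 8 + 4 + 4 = -32*n^3 + n^2*(-60*t - 8) + n*(101*t^2 - 7*t + 12) - 21*t^3 + 51*t^2 + 36*t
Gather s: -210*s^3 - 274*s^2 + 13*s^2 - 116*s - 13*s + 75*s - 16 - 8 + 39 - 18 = -210*s^3 - 261*s^2 - 54*s - 3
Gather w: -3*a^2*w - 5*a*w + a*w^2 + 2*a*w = a*w^2 + w*(-3*a^2 - 3*a)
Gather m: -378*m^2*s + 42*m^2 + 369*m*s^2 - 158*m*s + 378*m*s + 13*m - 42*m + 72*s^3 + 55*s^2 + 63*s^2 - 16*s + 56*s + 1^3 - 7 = m^2*(42 - 378*s) + m*(369*s^2 + 220*s - 29) + 72*s^3 + 118*s^2 + 40*s - 6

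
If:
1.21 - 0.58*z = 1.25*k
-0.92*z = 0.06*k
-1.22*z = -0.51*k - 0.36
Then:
No Solution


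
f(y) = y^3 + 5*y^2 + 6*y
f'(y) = 3*y^2 + 10*y + 6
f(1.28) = 17.97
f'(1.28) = 23.72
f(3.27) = 108.05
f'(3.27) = 70.78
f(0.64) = 6.15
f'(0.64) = 13.63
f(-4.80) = -24.19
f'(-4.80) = 27.12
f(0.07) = 0.44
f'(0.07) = 6.71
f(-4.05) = -8.72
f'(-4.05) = 14.71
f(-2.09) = 0.17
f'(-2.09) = -1.80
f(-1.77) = -0.50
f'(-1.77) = -2.30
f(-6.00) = -72.00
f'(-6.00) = 54.00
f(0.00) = 0.00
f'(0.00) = 6.00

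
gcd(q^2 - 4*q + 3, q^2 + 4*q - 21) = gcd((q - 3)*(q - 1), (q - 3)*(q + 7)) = q - 3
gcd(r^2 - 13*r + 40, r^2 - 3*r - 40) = r - 8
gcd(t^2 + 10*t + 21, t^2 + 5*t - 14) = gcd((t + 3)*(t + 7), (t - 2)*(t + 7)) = t + 7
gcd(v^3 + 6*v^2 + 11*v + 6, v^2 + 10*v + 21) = v + 3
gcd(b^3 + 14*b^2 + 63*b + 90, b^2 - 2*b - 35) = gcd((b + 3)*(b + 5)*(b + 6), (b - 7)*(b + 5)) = b + 5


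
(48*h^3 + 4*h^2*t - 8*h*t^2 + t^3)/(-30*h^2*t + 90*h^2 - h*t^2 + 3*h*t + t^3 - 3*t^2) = (-8*h^2 - 2*h*t + t^2)/(5*h*t - 15*h + t^2 - 3*t)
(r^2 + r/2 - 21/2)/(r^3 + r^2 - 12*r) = (r + 7/2)/(r*(r + 4))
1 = 1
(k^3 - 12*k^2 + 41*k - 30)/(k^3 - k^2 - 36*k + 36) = (k - 5)/(k + 6)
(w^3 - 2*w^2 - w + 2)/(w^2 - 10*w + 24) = (w^3 - 2*w^2 - w + 2)/(w^2 - 10*w + 24)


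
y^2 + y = y*(y + 1)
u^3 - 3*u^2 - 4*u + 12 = (u - 3)*(u - 2)*(u + 2)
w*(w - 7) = w^2 - 7*w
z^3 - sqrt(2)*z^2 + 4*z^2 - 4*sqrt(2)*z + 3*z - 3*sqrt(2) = (z + 1)*(z + 3)*(z - sqrt(2))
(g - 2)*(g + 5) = g^2 + 3*g - 10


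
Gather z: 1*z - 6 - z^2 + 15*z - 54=-z^2 + 16*z - 60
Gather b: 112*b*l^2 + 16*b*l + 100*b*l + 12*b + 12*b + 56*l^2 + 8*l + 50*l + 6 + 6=b*(112*l^2 + 116*l + 24) + 56*l^2 + 58*l + 12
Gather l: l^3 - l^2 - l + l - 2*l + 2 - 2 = l^3 - l^2 - 2*l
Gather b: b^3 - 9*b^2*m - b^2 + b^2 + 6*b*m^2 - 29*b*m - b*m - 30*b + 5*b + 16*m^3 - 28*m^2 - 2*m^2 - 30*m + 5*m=b^3 - 9*b^2*m + b*(6*m^2 - 30*m - 25) + 16*m^3 - 30*m^2 - 25*m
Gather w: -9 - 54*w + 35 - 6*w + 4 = 30 - 60*w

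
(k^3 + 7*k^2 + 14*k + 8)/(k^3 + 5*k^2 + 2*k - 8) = (k + 1)/(k - 1)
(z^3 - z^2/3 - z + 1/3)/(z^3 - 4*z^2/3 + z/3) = (z + 1)/z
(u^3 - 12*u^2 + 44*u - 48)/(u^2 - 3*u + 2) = (u^2 - 10*u + 24)/(u - 1)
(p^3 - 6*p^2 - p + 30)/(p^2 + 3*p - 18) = (p^2 - 3*p - 10)/(p + 6)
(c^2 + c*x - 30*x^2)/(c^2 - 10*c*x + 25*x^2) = (-c - 6*x)/(-c + 5*x)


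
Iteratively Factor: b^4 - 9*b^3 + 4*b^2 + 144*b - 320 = (b - 5)*(b^3 - 4*b^2 - 16*b + 64) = (b - 5)*(b - 4)*(b^2 - 16) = (b - 5)*(b - 4)^2*(b + 4)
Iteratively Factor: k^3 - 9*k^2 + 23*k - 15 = (k - 1)*(k^2 - 8*k + 15) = (k - 5)*(k - 1)*(k - 3)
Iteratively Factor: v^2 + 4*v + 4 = (v + 2)*(v + 2)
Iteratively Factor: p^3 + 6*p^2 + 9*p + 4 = (p + 1)*(p^2 + 5*p + 4) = (p + 1)*(p + 4)*(p + 1)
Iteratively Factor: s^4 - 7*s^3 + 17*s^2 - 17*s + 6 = (s - 1)*(s^3 - 6*s^2 + 11*s - 6) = (s - 1)^2*(s^2 - 5*s + 6) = (s - 2)*(s - 1)^2*(s - 3)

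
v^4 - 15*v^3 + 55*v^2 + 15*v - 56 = (v - 8)*(v - 7)*(v - 1)*(v + 1)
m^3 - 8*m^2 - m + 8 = (m - 8)*(m - 1)*(m + 1)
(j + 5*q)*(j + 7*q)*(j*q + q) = j^3*q + 12*j^2*q^2 + j^2*q + 35*j*q^3 + 12*j*q^2 + 35*q^3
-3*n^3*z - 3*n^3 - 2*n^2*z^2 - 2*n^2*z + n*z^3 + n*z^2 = (-3*n + z)*(n + z)*(n*z + n)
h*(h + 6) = h^2 + 6*h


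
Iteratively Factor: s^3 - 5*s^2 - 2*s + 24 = (s - 3)*(s^2 - 2*s - 8) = (s - 4)*(s - 3)*(s + 2)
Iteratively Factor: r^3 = (r)*(r^2) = r^2*(r)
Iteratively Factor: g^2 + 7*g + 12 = (g + 4)*(g + 3)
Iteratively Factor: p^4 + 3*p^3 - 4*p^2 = (p - 1)*(p^3 + 4*p^2) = (p - 1)*(p + 4)*(p^2) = p*(p - 1)*(p + 4)*(p)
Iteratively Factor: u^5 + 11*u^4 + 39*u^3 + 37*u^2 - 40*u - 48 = (u - 1)*(u^4 + 12*u^3 + 51*u^2 + 88*u + 48) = (u - 1)*(u + 4)*(u^3 + 8*u^2 + 19*u + 12) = (u - 1)*(u + 1)*(u + 4)*(u^2 + 7*u + 12) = (u - 1)*(u + 1)*(u + 3)*(u + 4)*(u + 4)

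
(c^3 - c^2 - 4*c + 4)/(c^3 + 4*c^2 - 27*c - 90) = (c^3 - c^2 - 4*c + 4)/(c^3 + 4*c^2 - 27*c - 90)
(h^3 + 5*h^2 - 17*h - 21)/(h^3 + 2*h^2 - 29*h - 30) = (h^2 + 4*h - 21)/(h^2 + h - 30)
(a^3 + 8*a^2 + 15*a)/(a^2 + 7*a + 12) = a*(a + 5)/(a + 4)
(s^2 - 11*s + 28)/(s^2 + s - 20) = (s - 7)/(s + 5)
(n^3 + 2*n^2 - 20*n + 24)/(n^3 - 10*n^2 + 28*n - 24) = (n + 6)/(n - 6)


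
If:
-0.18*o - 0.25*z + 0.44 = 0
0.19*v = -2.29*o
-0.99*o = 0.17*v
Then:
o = 0.00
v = 0.00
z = 1.76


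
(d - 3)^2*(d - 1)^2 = d^4 - 8*d^3 + 22*d^2 - 24*d + 9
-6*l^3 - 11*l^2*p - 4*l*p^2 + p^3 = (-6*l + p)*(l + p)^2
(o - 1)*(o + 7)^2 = o^3 + 13*o^2 + 35*o - 49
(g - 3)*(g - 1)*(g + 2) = g^3 - 2*g^2 - 5*g + 6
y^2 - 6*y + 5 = (y - 5)*(y - 1)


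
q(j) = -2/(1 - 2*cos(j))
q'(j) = 4*sin(j)/(1 - 2*cos(j))^2 = 4*sin(j)/(2*cos(j) - 1)^2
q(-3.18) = -0.67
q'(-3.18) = 0.02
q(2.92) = -0.68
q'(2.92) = 0.10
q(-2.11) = -0.99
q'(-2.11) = -0.84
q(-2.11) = -0.99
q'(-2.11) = -0.84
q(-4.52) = -1.45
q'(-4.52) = 2.05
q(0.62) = 3.19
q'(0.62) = 5.90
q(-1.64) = -1.76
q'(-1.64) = -3.08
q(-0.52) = 2.72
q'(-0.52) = -3.67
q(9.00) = -0.71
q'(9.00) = 0.21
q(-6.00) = 2.17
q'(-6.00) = 1.32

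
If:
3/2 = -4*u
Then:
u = -3/8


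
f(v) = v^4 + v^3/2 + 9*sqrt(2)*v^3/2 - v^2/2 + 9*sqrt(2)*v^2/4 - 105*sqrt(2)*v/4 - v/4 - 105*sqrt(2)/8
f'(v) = 4*v^3 + 3*v^2/2 + 27*sqrt(2)*v^2/2 - v + 9*sqrt(2)*v/2 - 105*sqrt(2)/4 - 1/4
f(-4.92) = -1.28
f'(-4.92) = -41.69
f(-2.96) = 14.31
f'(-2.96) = 23.43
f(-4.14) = -11.16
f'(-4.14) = 9.52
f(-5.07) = 6.06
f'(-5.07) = -56.55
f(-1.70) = 27.35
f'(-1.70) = -6.63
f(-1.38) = 23.71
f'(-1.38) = -16.07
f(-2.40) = 24.87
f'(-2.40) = 13.07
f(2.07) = -5.19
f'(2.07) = 97.44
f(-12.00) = 9691.20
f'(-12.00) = -4048.51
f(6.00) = 2632.37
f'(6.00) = 1600.12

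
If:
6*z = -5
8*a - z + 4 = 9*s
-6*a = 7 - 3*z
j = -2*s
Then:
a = -19/12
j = 47/27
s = -47/54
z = -5/6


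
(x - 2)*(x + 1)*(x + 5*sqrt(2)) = x^3 - x^2 + 5*sqrt(2)*x^2 - 5*sqrt(2)*x - 2*x - 10*sqrt(2)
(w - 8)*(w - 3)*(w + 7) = w^3 - 4*w^2 - 53*w + 168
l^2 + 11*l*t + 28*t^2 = (l + 4*t)*(l + 7*t)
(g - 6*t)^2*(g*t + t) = g^3*t - 12*g^2*t^2 + g^2*t + 36*g*t^3 - 12*g*t^2 + 36*t^3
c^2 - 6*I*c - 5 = (c - 5*I)*(c - I)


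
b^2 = b^2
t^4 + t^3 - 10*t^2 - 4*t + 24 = (t - 2)^2*(t + 2)*(t + 3)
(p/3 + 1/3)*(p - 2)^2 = p^3/3 - p^2 + 4/3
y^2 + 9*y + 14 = (y + 2)*(y + 7)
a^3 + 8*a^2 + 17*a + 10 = (a + 1)*(a + 2)*(a + 5)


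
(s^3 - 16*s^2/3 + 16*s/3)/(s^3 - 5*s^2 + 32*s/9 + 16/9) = 3*s/(3*s + 1)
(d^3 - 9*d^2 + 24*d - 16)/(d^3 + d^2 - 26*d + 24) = (d - 4)/(d + 6)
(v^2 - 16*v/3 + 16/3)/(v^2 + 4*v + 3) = (3*v^2 - 16*v + 16)/(3*(v^2 + 4*v + 3))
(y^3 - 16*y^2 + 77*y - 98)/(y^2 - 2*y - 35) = (y^2 - 9*y + 14)/(y + 5)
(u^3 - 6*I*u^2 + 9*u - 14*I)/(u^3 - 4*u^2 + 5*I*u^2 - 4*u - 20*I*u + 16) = (u^3 - 6*I*u^2 + 9*u - 14*I)/(u^3 + u^2*(-4 + 5*I) + u*(-4 - 20*I) + 16)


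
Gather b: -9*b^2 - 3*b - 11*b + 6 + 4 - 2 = -9*b^2 - 14*b + 8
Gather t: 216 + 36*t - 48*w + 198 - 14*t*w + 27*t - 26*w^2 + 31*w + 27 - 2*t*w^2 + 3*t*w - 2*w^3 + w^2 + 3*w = t*(-2*w^2 - 11*w + 63) - 2*w^3 - 25*w^2 - 14*w + 441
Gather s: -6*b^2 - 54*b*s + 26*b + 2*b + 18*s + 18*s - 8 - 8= -6*b^2 + 28*b + s*(36 - 54*b) - 16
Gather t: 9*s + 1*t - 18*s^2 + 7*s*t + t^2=-18*s^2 + 9*s + t^2 + t*(7*s + 1)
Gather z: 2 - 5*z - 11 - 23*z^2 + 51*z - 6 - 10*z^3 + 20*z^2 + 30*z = -10*z^3 - 3*z^2 + 76*z - 15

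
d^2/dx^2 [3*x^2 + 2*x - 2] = 6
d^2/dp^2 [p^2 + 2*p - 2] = 2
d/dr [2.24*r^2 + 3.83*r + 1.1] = 4.48*r + 3.83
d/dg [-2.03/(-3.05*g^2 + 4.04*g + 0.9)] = (8.2012 - 12.383*g)/(-3.05*g^2 + 4.04*g + 0.9)^2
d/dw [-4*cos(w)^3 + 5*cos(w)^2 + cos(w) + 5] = (12*cos(w)^2 - 10*cos(w) - 1)*sin(w)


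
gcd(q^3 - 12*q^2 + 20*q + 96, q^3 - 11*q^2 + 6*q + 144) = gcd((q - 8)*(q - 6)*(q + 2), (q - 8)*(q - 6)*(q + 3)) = q^2 - 14*q + 48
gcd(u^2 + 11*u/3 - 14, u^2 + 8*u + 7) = 1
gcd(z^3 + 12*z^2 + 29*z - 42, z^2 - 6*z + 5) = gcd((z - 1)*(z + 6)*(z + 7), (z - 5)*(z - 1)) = z - 1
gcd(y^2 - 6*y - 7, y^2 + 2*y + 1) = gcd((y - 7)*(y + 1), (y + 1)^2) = y + 1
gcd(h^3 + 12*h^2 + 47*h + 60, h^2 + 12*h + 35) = h + 5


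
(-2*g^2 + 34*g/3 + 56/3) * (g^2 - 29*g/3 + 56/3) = -2*g^4 + 92*g^3/3 - 1154*g^2/9 + 280*g/9 + 3136/9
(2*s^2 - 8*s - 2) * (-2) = -4*s^2 + 16*s + 4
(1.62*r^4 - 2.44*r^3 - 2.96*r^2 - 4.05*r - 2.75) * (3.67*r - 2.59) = 5.9454*r^5 - 13.1506*r^4 - 4.5436*r^3 - 7.1971*r^2 + 0.397*r + 7.1225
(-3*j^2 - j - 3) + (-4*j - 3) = -3*j^2 - 5*j - 6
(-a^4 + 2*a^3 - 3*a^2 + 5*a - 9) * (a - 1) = -a^5 + 3*a^4 - 5*a^3 + 8*a^2 - 14*a + 9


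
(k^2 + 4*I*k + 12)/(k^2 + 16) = (k^2 + 4*I*k + 12)/(k^2 + 16)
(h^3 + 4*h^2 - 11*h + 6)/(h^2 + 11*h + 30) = (h^2 - 2*h + 1)/(h + 5)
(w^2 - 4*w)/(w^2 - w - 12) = w/(w + 3)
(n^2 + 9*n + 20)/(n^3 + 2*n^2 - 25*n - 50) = (n + 4)/(n^2 - 3*n - 10)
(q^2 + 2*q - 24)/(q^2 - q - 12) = (q + 6)/(q + 3)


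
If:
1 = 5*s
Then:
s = 1/5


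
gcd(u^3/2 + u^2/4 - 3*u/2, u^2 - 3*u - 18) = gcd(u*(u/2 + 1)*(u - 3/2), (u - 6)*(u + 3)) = 1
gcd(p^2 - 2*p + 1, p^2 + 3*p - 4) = p - 1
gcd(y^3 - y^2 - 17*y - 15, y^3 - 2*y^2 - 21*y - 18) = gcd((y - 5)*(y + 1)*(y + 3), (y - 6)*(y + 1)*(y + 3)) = y^2 + 4*y + 3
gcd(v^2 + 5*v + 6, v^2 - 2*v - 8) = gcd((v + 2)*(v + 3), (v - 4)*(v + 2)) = v + 2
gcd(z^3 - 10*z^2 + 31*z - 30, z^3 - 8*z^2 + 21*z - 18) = z^2 - 5*z + 6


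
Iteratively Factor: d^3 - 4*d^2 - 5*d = (d - 5)*(d^2 + d) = (d - 5)*(d + 1)*(d)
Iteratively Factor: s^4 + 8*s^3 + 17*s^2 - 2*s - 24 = (s + 4)*(s^3 + 4*s^2 + s - 6) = (s + 3)*(s + 4)*(s^2 + s - 2) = (s - 1)*(s + 3)*(s + 4)*(s + 2)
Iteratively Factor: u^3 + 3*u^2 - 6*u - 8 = (u + 1)*(u^2 + 2*u - 8) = (u - 2)*(u + 1)*(u + 4)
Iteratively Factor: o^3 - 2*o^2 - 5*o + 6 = (o - 1)*(o^2 - o - 6) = (o - 1)*(o + 2)*(o - 3)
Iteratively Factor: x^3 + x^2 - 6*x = (x - 2)*(x^2 + 3*x) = x*(x - 2)*(x + 3)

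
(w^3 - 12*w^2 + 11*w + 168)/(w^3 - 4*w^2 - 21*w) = (w - 8)/w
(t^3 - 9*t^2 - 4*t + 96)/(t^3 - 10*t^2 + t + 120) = (t - 4)/(t - 5)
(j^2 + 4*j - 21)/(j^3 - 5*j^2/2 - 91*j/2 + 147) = 2*(j - 3)/(2*j^2 - 19*j + 42)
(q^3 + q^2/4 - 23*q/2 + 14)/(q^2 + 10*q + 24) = (4*q^2 - 15*q + 14)/(4*(q + 6))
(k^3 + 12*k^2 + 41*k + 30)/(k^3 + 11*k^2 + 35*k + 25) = (k + 6)/(k + 5)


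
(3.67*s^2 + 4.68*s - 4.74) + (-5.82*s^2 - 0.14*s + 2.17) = -2.15*s^2 + 4.54*s - 2.57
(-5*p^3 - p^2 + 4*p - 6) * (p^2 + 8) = -5*p^5 - p^4 - 36*p^3 - 14*p^2 + 32*p - 48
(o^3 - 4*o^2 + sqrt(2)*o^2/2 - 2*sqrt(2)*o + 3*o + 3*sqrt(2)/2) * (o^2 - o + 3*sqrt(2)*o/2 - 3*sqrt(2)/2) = o^5 - 5*o^4 + 2*sqrt(2)*o^4 - 10*sqrt(2)*o^3 + 17*o^3/2 - 21*o^2/2 + 14*sqrt(2)*o^2 - 6*sqrt(2)*o + 21*o/2 - 9/2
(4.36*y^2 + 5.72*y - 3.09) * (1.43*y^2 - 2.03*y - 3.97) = 6.2348*y^4 - 0.671200000000001*y^3 - 33.3395*y^2 - 16.4357*y + 12.2673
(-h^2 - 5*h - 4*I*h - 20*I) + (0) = -h^2 - 5*h - 4*I*h - 20*I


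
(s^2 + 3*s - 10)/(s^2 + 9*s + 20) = (s - 2)/(s + 4)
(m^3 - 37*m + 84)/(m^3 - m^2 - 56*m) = (m^2 - 7*m + 12)/(m*(m - 8))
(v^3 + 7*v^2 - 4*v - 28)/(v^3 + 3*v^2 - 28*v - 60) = (v^2 + 5*v - 14)/(v^2 + v - 30)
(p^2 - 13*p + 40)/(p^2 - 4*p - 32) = (p - 5)/(p + 4)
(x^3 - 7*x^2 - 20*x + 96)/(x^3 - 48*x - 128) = (x - 3)/(x + 4)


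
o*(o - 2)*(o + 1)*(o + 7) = o^4 + 6*o^3 - 9*o^2 - 14*o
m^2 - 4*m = m*(m - 4)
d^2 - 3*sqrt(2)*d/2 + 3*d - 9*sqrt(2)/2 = (d + 3)*(d - 3*sqrt(2)/2)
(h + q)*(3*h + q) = 3*h^2 + 4*h*q + q^2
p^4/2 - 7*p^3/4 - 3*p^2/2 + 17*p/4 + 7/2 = (p/2 + 1/2)*(p - 7/2)*(p - 2)*(p + 1)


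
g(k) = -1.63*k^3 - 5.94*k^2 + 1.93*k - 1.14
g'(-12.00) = -559.67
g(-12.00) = 1936.98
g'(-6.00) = -102.83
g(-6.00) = 125.52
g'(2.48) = -57.61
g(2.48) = -57.75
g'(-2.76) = -2.53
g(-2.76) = -17.45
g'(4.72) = -163.08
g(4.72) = -295.77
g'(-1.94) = 6.57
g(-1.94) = -15.34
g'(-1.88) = 6.98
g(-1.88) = -14.93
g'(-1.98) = 6.28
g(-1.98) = -15.60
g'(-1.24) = 9.14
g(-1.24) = -9.56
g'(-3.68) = -20.57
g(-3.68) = -7.45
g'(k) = -4.89*k^2 - 11.88*k + 1.93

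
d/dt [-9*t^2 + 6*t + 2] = 6 - 18*t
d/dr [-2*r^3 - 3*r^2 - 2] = 6*r*(-r - 1)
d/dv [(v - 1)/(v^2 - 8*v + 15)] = (v^2 - 8*v - 2*(v - 4)*(v - 1) + 15)/(v^2 - 8*v + 15)^2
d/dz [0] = 0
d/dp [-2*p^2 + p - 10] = 1 - 4*p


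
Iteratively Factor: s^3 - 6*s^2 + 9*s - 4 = (s - 1)*(s^2 - 5*s + 4) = (s - 1)^2*(s - 4)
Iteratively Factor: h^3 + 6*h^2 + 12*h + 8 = (h + 2)*(h^2 + 4*h + 4) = (h + 2)^2*(h + 2)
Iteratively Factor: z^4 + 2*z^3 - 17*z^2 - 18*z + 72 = (z - 2)*(z^3 + 4*z^2 - 9*z - 36) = (z - 2)*(z + 4)*(z^2 - 9) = (z - 3)*(z - 2)*(z + 4)*(z + 3)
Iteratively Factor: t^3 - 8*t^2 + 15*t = (t)*(t^2 - 8*t + 15) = t*(t - 3)*(t - 5)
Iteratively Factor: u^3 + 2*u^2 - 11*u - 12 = (u - 3)*(u^2 + 5*u + 4) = (u - 3)*(u + 1)*(u + 4)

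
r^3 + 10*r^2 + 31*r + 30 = (r + 2)*(r + 3)*(r + 5)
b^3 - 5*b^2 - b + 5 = (b - 5)*(b - 1)*(b + 1)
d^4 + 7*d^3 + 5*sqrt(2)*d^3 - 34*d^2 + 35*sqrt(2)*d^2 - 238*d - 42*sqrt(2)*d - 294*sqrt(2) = (d + 7)*(d - 3*sqrt(2))*(d + sqrt(2))*(d + 7*sqrt(2))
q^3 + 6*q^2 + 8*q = q*(q + 2)*(q + 4)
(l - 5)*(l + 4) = l^2 - l - 20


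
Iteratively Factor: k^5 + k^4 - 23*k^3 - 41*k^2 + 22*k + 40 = (k - 1)*(k^4 + 2*k^3 - 21*k^2 - 62*k - 40) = (k - 1)*(k + 2)*(k^3 - 21*k - 20) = (k - 5)*(k - 1)*(k + 2)*(k^2 + 5*k + 4) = (k - 5)*(k - 1)*(k + 1)*(k + 2)*(k + 4)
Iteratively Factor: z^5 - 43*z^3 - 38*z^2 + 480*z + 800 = (z + 4)*(z^4 - 4*z^3 - 27*z^2 + 70*z + 200) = (z - 5)*(z + 4)*(z^3 + z^2 - 22*z - 40) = (z - 5)*(z + 4)^2*(z^2 - 3*z - 10) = (z - 5)*(z + 2)*(z + 4)^2*(z - 5)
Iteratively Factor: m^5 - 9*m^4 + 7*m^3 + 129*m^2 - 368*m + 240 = (m - 3)*(m^4 - 6*m^3 - 11*m^2 + 96*m - 80) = (m - 5)*(m - 3)*(m^3 - m^2 - 16*m + 16) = (m - 5)*(m - 3)*(m + 4)*(m^2 - 5*m + 4) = (m - 5)*(m - 3)*(m - 1)*(m + 4)*(m - 4)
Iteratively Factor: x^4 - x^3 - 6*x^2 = (x)*(x^3 - x^2 - 6*x) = x*(x + 2)*(x^2 - 3*x) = x^2*(x + 2)*(x - 3)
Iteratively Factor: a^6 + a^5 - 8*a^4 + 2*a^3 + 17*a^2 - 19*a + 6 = (a + 2)*(a^5 - a^4 - 6*a^3 + 14*a^2 - 11*a + 3) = (a - 1)*(a + 2)*(a^4 - 6*a^2 + 8*a - 3) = (a - 1)^2*(a + 2)*(a^3 + a^2 - 5*a + 3) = (a - 1)^3*(a + 2)*(a^2 + 2*a - 3) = (a - 1)^4*(a + 2)*(a + 3)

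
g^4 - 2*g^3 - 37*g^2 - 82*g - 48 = (g - 8)*(g + 1)*(g + 2)*(g + 3)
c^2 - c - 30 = (c - 6)*(c + 5)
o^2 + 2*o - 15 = (o - 3)*(o + 5)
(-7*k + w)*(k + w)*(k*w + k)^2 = -7*k^4*w^2 - 14*k^4*w - 7*k^4 - 6*k^3*w^3 - 12*k^3*w^2 - 6*k^3*w + k^2*w^4 + 2*k^2*w^3 + k^2*w^2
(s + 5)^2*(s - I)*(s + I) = s^4 + 10*s^3 + 26*s^2 + 10*s + 25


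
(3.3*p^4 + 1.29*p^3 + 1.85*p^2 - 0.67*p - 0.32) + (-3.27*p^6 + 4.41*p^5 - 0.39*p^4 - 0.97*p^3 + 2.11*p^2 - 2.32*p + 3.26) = -3.27*p^6 + 4.41*p^5 + 2.91*p^4 + 0.32*p^3 + 3.96*p^2 - 2.99*p + 2.94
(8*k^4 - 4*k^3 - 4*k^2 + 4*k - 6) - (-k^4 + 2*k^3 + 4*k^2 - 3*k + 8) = 9*k^4 - 6*k^3 - 8*k^2 + 7*k - 14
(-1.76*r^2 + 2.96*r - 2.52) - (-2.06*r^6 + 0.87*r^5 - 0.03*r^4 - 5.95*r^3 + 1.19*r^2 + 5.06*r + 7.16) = 2.06*r^6 - 0.87*r^5 + 0.03*r^4 + 5.95*r^3 - 2.95*r^2 - 2.1*r - 9.68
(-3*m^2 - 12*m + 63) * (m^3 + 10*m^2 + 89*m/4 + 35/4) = -3*m^5 - 42*m^4 - 495*m^3/4 + 1347*m^2/4 + 5187*m/4 + 2205/4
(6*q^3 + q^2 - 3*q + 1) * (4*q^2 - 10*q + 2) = 24*q^5 - 56*q^4 - 10*q^3 + 36*q^2 - 16*q + 2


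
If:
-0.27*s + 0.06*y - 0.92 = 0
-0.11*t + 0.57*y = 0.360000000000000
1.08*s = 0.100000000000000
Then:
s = 0.09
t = 78.34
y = 15.75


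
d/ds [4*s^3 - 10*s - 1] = 12*s^2 - 10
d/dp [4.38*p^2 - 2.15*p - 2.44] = 8.76*p - 2.15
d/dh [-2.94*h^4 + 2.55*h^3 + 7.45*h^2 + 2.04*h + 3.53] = -11.76*h^3 + 7.65*h^2 + 14.9*h + 2.04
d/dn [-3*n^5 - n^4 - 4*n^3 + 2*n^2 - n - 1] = -15*n^4 - 4*n^3 - 12*n^2 + 4*n - 1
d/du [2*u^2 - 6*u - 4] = 4*u - 6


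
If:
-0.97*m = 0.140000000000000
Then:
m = -0.14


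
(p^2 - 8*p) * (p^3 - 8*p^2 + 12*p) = p^5 - 16*p^4 + 76*p^3 - 96*p^2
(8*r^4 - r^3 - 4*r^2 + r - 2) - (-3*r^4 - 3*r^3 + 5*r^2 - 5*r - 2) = 11*r^4 + 2*r^3 - 9*r^2 + 6*r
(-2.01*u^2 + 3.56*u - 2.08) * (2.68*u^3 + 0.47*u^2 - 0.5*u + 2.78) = -5.3868*u^5 + 8.5961*u^4 - 2.8962*u^3 - 8.3454*u^2 + 10.9368*u - 5.7824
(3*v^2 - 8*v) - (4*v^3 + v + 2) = -4*v^3 + 3*v^2 - 9*v - 2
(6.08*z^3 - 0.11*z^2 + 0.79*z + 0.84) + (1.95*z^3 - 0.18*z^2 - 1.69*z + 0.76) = 8.03*z^3 - 0.29*z^2 - 0.9*z + 1.6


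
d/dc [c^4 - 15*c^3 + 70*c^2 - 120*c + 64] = 4*c^3 - 45*c^2 + 140*c - 120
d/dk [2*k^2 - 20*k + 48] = 4*k - 20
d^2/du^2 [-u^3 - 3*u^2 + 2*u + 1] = -6*u - 6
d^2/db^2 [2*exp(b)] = 2*exp(b)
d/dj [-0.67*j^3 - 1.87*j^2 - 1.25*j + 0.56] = -2.01*j^2 - 3.74*j - 1.25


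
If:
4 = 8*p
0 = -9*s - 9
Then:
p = 1/2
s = -1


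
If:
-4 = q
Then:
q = -4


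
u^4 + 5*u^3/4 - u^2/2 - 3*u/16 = u*(u - 1/2)*(u + 1/4)*(u + 3/2)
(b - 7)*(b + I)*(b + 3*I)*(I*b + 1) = I*b^4 - 3*b^3 - 7*I*b^3 + 21*b^2 + I*b^2 - 3*b - 7*I*b + 21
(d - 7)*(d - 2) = d^2 - 9*d + 14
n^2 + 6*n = n*(n + 6)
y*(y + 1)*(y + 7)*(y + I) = y^4 + 8*y^3 + I*y^3 + 7*y^2 + 8*I*y^2 + 7*I*y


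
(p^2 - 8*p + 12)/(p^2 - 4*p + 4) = (p - 6)/(p - 2)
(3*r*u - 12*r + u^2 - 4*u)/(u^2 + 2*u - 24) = (3*r + u)/(u + 6)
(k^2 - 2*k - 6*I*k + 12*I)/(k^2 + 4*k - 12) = (k - 6*I)/(k + 6)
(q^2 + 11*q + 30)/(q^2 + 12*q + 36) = (q + 5)/(q + 6)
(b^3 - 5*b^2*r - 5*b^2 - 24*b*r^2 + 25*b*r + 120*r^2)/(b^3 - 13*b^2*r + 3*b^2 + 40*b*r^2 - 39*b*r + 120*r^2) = (-b^2 - 3*b*r + 5*b + 15*r)/(-b^2 + 5*b*r - 3*b + 15*r)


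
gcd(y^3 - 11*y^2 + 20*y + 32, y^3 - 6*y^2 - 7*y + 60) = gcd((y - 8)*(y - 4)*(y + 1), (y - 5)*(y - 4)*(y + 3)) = y - 4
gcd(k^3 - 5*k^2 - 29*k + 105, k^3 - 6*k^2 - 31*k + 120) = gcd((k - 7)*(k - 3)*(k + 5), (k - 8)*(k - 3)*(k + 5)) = k^2 + 2*k - 15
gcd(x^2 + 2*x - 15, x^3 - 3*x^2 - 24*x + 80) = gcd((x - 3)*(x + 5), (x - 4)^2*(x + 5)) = x + 5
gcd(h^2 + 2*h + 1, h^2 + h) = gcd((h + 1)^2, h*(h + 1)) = h + 1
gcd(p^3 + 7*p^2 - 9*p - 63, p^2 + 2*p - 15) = p - 3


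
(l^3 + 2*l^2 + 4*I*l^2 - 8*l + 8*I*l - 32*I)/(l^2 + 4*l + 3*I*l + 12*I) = (l^2 + l*(-2 + 4*I) - 8*I)/(l + 3*I)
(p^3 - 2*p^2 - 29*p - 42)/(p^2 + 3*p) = p - 5 - 14/p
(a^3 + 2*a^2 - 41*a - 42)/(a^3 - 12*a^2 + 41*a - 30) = (a^2 + 8*a + 7)/(a^2 - 6*a + 5)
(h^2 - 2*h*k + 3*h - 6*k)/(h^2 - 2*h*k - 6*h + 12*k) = (h + 3)/(h - 6)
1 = 1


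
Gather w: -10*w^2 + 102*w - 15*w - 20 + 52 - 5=-10*w^2 + 87*w + 27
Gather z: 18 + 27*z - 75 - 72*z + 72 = 15 - 45*z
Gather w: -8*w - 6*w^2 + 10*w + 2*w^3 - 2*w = 2*w^3 - 6*w^2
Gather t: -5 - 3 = -8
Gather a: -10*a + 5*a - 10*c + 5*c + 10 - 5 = -5*a - 5*c + 5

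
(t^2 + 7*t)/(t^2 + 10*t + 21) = t/(t + 3)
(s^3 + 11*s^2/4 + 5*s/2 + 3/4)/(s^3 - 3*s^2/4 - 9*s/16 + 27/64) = 16*(s^2 + 2*s + 1)/(16*s^2 - 24*s + 9)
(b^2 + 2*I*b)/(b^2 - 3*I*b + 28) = b*(b + 2*I)/(b^2 - 3*I*b + 28)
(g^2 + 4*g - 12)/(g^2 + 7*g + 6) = (g - 2)/(g + 1)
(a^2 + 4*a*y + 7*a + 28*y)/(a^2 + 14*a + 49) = (a + 4*y)/(a + 7)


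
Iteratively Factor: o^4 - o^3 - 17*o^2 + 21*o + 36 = (o + 1)*(o^3 - 2*o^2 - 15*o + 36) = (o + 1)*(o + 4)*(o^2 - 6*o + 9) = (o - 3)*(o + 1)*(o + 4)*(o - 3)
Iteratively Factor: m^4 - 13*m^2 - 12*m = (m)*(m^3 - 13*m - 12) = m*(m + 1)*(m^2 - m - 12) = m*(m - 4)*(m + 1)*(m + 3)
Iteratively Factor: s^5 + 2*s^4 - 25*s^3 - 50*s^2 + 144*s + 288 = (s - 3)*(s^4 + 5*s^3 - 10*s^2 - 80*s - 96) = (s - 3)*(s + 3)*(s^3 + 2*s^2 - 16*s - 32) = (s - 4)*(s - 3)*(s + 3)*(s^2 + 6*s + 8) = (s - 4)*(s - 3)*(s + 3)*(s + 4)*(s + 2)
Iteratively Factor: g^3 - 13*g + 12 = (g + 4)*(g^2 - 4*g + 3) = (g - 1)*(g + 4)*(g - 3)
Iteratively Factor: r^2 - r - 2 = (r - 2)*(r + 1)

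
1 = 1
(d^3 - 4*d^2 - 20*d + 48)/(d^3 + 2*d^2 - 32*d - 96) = (d - 2)/(d + 4)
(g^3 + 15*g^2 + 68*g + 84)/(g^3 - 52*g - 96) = (g + 7)/(g - 8)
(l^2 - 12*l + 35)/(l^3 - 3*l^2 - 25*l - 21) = (l - 5)/(l^2 + 4*l + 3)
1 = 1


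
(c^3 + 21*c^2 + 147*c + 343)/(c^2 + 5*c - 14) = (c^2 + 14*c + 49)/(c - 2)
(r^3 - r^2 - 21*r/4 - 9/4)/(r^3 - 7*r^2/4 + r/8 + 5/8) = 2*(2*r^2 - 3*r - 9)/(4*r^2 - 9*r + 5)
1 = 1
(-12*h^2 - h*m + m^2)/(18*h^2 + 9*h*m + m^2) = (-4*h + m)/(6*h + m)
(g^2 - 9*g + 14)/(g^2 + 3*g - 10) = (g - 7)/(g + 5)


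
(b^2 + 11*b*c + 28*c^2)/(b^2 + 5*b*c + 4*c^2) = (b + 7*c)/(b + c)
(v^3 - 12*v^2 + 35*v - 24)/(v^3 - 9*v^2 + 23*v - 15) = (v - 8)/(v - 5)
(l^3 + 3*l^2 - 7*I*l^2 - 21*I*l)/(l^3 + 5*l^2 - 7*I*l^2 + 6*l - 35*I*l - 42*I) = l/(l + 2)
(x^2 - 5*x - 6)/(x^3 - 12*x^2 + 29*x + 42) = 1/(x - 7)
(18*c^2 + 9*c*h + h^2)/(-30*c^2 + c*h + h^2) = (-3*c - h)/(5*c - h)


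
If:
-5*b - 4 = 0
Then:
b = -4/5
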